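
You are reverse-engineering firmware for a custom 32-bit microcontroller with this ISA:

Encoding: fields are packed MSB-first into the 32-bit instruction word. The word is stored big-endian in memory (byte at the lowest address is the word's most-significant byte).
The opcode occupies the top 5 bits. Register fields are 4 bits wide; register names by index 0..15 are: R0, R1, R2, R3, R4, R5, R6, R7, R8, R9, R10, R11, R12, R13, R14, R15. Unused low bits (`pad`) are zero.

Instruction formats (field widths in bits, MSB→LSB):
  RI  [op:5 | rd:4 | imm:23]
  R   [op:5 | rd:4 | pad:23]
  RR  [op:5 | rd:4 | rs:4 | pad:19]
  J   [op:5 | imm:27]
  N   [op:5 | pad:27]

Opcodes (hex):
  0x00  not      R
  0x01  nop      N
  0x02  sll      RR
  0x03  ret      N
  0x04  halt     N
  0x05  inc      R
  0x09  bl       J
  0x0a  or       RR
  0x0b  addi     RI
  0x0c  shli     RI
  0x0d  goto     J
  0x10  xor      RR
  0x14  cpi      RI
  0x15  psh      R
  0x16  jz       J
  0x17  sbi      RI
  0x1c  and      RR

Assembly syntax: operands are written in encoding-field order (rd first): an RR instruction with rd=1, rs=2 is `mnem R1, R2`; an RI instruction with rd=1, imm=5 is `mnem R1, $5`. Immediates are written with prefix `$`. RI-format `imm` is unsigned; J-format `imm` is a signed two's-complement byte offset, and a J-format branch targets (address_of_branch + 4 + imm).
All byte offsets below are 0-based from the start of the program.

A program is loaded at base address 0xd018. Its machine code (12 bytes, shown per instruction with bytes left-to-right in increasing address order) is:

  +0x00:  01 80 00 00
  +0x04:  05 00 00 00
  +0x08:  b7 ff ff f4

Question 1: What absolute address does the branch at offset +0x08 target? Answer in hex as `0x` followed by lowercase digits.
0xd018

[08] b7 ff ff f4 → 0xb7fffff4
  opcode bits[31:27]=0x16: jz/J
  [26:0] imm=134217716 (s27→-12) = $-12
  target = base 0xd018 + off 0x08 + 4 + imm -12 = 0xd018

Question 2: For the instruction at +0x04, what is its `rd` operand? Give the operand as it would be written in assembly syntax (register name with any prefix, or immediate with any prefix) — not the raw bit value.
[04] 05 00 00 00 → 0x05000000
  opcode bits[31:27]=0x0: not/R
  rd: (w>>23)&0xf=0xa → R10

R10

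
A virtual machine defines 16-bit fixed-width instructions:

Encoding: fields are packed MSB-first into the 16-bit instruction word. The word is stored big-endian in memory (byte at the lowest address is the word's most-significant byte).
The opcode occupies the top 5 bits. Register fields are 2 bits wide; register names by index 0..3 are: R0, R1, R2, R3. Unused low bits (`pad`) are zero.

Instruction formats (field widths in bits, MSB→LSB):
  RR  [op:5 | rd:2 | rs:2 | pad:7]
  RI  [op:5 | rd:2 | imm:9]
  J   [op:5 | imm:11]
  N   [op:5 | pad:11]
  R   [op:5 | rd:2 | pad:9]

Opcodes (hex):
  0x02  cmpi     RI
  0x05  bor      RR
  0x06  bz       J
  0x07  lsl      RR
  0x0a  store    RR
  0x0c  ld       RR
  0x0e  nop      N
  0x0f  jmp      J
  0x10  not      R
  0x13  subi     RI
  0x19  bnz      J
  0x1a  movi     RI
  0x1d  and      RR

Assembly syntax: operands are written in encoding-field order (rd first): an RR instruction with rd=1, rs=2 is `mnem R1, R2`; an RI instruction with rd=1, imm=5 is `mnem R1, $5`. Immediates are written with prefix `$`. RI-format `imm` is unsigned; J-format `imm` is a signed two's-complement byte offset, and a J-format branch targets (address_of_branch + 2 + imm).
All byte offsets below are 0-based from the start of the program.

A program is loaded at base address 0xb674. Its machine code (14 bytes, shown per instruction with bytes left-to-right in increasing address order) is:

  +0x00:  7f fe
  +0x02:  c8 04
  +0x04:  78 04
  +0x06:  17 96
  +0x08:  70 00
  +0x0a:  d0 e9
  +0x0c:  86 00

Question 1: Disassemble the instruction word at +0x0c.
not R3

off 0x0c: read 86 00 as big → 0x8600
  opcode bits[15:11]=0x10: not/R
  rd@[10:9]=0x3 ⇒ R3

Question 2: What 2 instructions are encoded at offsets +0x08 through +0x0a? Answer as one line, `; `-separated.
nop; movi R0, $233

@+08  big-endian(70 00) = 0x7000
  top 5b → 0xe → nop [N]
@+0a  big-endian(d0 e9) = 0xd0e9
  top 5b → 0x1a → movi [RI]
  rd@[10:9]=0x0 ⇒ R0
  imm@[8:0]=0xe9 ⇒ $233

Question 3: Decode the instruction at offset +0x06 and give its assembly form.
+0x06: 17 96 ⇒ word 0x1796 (big)
  top 5b → 0x2 → cmpi [RI]
  [10:9] rd=3 = R3
  [8:0] imm=406 = $406

cmpi R3, $406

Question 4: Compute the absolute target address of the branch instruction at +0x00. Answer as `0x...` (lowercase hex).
0xb674

[00] 7f fe → 0x7ffe
  op=0x7ffe>>11=0xf ⇒ jmp (J)
  [10:0] imm=2046 (s11→-2) = $-2
  target = base 0xb674 + off 0x00 + 2 + imm -2 = 0xb674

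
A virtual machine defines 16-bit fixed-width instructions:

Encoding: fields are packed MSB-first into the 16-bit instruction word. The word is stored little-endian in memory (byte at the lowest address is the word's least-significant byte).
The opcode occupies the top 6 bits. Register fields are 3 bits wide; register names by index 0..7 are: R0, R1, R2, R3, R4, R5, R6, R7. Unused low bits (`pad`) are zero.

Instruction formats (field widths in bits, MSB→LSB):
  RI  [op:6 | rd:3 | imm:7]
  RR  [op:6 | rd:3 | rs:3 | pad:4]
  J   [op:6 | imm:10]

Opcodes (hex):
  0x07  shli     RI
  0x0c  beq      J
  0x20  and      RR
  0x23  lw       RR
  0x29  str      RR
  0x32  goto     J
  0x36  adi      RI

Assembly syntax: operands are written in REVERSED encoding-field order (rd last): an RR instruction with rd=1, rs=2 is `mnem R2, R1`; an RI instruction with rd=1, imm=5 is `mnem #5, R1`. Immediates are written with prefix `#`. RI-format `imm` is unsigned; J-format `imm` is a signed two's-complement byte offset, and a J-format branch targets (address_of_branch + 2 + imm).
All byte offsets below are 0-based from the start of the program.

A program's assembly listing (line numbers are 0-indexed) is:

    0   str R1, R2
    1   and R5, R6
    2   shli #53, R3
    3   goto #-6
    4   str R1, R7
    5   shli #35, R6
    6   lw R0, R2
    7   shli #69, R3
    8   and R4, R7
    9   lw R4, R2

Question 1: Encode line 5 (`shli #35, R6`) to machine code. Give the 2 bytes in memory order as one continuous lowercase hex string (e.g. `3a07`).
L5: shli op=0x7:6|rd=6:3|imm=35:7 ⇒ 0x1f23 ⇒ little 23 1f

231f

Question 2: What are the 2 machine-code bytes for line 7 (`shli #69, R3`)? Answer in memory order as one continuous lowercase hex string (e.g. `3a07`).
c51d

L7: shli op=0x7:6|rd=3:3|imm=69:7 ⇒ 0x1dc5 ⇒ little c5 1d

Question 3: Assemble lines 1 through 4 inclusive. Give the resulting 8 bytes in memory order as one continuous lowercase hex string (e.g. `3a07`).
5083b51dfacb90a7

1. and fields op=0x20:6|rd=6:3|rs=5:3|pad=0:4 → word 8350h → 50 83
2. shli fields op=0x7:6|rd=3:3|imm=53:7 → word 1db5h → b5 1d
3. goto fields op=0x32:6|imm=-6:10 → word cbfah → fa cb
4. str fields op=0x29:6|rd=7:3|rs=1:3|pad=0:4 → word a790h → 90 a7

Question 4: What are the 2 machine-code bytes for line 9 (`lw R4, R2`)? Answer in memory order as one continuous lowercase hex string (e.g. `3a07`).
408d

L9: lw op=0x23:6|rd=2:3|rs=4:3|pad=0:4 ⇒ 0x8d40 ⇒ little 40 8d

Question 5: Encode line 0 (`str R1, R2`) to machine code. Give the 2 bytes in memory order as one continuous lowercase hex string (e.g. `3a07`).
0. str fields op=0x29:6|rd=2:3|rs=1:3|pad=0:4 → word a510h → 10 a5

10a5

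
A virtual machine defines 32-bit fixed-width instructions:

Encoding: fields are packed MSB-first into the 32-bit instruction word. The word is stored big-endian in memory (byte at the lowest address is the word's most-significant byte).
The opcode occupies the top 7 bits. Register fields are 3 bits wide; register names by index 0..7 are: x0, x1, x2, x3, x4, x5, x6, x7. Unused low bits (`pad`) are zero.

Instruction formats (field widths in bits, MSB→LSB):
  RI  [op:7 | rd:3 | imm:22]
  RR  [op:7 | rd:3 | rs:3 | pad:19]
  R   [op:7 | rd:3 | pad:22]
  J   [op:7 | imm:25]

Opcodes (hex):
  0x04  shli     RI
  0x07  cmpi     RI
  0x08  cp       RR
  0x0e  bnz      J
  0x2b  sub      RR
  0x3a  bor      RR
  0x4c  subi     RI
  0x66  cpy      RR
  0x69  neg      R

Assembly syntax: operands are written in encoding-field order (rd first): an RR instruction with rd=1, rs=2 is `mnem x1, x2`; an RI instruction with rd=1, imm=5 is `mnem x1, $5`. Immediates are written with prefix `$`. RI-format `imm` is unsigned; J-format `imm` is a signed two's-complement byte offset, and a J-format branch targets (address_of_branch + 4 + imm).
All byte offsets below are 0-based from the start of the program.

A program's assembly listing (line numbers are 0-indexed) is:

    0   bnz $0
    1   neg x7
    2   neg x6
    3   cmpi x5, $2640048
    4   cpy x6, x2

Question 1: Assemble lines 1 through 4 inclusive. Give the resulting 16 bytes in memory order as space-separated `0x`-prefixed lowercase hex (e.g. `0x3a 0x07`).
0xd3 0xc0 0x00 0x00 0xd3 0x80 0x00 0x00 0x0f 0x68 0x48 0xb0 0xcd 0x90 0x00 0x00

L1: neg op=0x69:7|rd=7:3|pad=0:22 ⇒ 0xd3c00000 ⇒ big d3 c0 00 00
L2: neg op=0x69:7|rd=6:3|pad=0:22 ⇒ 0xd3800000 ⇒ big d3 80 00 00
L3: cmpi op=0x7:7|rd=5:3|imm=2640048:22 ⇒ 0x0f6848b0 ⇒ big 0f 68 48 b0
L4: cpy op=0x66:7|rd=6:3|rs=2:3|pad=0:19 ⇒ 0xcd900000 ⇒ big cd 90 00 00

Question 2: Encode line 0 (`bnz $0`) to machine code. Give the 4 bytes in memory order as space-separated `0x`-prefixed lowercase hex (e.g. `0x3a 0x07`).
L0: bnz op=0xe:7|imm=0:25 ⇒ 0x1c000000 ⇒ big 1c 00 00 00

0x1c 0x00 0x00 0x00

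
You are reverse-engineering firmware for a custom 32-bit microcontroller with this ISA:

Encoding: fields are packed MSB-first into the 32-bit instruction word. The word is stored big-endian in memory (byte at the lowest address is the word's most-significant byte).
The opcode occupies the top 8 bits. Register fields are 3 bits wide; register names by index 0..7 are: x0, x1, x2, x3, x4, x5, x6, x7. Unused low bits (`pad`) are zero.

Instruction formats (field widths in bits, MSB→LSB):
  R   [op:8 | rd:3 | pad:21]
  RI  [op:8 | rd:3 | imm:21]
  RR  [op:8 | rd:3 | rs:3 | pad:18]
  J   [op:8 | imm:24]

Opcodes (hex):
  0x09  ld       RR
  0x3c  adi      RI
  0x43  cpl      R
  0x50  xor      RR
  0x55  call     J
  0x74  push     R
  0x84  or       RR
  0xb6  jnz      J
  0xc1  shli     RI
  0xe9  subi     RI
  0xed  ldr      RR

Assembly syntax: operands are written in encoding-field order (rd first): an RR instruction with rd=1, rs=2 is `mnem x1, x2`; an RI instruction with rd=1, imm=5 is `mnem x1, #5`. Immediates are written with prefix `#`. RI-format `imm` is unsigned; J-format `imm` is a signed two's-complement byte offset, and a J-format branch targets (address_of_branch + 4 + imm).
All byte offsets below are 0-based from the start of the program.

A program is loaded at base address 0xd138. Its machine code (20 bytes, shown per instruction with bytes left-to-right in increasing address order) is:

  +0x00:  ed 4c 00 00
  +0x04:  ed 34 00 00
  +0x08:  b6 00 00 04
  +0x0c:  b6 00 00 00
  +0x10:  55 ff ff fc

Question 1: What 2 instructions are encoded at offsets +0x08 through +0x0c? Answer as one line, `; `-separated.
[08] b6 00 00 04 → 0xb6000004
  op=0xb6000004>>24=0xb6 ⇒ jnz (J)
  imm: (w>>0)&0xffffff=0x4 → #4
[0c] b6 00 00 00 → 0xb6000000
  op=0xb6000000>>24=0xb6 ⇒ jnz (J)
  imm: (w>>0)&0xffffff=0x0 → #0

jnz #4; jnz #0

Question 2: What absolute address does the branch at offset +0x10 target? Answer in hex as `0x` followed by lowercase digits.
+0x10: 55 ff ff fc ⇒ word 0x55fffffc (big)
  top 8b → 0x55 → call [J]
  [23:0] imm=16777212 (s24→-4) = #-4
  target = base 0xd138 + off 0x10 + 4 + imm -4 = 0xd148

0xd148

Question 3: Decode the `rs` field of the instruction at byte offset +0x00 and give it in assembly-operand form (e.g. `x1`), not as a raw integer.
x3

+0x00: ed 4c 00 00 ⇒ word 0xed4c0000 (big)
  opcode bits[31:24]=0xed: ldr/RR
  rd: (w>>21)&0x7=0x2 → x2
  rs: (w>>18)&0x7=0x3 → x3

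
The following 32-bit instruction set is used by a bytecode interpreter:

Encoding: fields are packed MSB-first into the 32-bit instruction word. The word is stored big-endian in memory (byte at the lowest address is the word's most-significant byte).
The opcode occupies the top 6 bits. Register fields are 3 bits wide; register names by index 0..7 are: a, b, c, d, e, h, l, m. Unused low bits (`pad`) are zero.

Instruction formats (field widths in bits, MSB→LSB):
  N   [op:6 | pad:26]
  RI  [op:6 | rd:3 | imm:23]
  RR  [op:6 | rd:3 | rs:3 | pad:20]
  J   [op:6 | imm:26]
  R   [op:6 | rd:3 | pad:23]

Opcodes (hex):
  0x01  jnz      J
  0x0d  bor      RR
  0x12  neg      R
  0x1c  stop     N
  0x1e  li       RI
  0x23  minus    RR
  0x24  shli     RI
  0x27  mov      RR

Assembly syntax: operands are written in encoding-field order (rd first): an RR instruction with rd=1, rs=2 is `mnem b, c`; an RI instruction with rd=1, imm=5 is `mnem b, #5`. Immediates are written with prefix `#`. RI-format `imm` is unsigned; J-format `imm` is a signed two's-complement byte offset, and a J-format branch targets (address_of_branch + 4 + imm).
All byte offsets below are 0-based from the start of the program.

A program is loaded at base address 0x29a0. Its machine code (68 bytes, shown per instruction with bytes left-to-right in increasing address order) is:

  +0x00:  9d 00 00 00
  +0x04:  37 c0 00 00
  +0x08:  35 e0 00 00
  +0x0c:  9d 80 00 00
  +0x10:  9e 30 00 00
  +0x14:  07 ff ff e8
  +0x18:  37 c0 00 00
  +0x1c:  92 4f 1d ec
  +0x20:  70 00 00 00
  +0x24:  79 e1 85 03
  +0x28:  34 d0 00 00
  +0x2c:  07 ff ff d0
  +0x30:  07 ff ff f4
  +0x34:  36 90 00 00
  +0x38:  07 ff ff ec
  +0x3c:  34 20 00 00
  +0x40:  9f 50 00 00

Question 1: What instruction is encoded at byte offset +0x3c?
off 0x3c: read 34 20 00 00 as big → 0x34200000
  top 6b → 0xd → bor [RR]
  rd: (w>>23)&0x7=0x0 → a
  rs: (w>>20)&0x7=0x2 → c

bor a, c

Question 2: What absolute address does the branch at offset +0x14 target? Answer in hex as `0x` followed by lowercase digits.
0x29a0

+0x14: 07 ff ff e8 ⇒ word 0x07ffffe8 (big)
  top 6b → 0x1 → jnz [J]
  [25:0] imm=67108840 (s26→-24) = #-24
  target = base 0x29a0 + off 0x14 + 4 + imm -24 = 0x29a0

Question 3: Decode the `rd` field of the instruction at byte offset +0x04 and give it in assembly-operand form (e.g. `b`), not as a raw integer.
m

[04] 37 c0 00 00 → 0x37c00000
  op=0x37c00000>>26=0xd ⇒ bor (RR)
  [25:23] rd=7 = m
  [22:20] rs=4 = e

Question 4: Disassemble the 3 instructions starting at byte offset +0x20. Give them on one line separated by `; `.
@+20  big-endian(70 00 00 00) = 0x70000000
  opcode bits[31:26]=0x1c: stop/N
@+24  big-endian(79 e1 85 03) = 0x79e18503
  opcode bits[31:26]=0x1e: li/RI
  [25:23] rd=3 = d
  [22:0] imm=6391043 = #6391043
@+28  big-endian(34 d0 00 00) = 0x34d00000
  opcode bits[31:26]=0xd: bor/RR
  [25:23] rd=1 = b
  [22:20] rs=5 = h

stop; li d, #6391043; bor b, h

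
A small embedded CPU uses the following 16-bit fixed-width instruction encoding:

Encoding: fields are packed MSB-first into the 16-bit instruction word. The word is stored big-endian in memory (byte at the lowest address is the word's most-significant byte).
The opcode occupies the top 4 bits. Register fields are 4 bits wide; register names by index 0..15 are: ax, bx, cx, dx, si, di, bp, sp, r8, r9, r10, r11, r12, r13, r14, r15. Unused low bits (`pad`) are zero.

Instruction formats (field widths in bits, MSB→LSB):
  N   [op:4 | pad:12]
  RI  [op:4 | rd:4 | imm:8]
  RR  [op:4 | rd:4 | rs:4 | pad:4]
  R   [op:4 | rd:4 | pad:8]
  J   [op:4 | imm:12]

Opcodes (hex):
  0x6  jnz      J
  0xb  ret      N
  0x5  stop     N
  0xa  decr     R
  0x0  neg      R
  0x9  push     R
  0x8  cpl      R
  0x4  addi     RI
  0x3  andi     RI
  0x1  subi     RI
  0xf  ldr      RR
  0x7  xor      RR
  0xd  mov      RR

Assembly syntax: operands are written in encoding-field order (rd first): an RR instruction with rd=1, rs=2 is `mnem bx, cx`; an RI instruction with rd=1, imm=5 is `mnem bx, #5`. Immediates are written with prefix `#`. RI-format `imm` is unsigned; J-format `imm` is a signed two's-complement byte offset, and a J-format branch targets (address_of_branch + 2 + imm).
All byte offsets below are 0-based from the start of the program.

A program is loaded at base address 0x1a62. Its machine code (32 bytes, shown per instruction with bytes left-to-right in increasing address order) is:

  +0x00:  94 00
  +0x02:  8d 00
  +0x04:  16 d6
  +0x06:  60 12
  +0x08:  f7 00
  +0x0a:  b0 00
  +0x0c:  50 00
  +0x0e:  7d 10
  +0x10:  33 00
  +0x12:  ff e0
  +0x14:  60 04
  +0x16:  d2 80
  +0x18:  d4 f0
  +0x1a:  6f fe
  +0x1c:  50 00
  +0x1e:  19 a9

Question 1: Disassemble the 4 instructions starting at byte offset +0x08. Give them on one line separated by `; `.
ldr sp, ax; ret; stop; xor r13, bx

[08] f7 00 → 0xf700
  top 4b → 0xf → ldr [RR]
  [11:8] rd=7 = sp
  [7:4] rs=0 = ax
[0a] b0 00 → 0xb000
  top 4b → 0xb → ret [N]
[0c] 50 00 → 0x5000
  top 4b → 0x5 → stop [N]
[0e] 7d 10 → 0x7d10
  top 4b → 0x7 → xor [RR]
  [11:8] rd=13 = r13
  [7:4] rs=1 = bx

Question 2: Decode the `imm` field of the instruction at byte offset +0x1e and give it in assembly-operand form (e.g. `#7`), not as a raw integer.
#169

off 0x1e: read 19 a9 as big → 0x19a9
  op=0x19a9>>12=0x1 ⇒ subi (RI)
  rd: (w>>8)&0xf=0x9 → r9
  imm: (w>>0)&0xff=0xa9 → #169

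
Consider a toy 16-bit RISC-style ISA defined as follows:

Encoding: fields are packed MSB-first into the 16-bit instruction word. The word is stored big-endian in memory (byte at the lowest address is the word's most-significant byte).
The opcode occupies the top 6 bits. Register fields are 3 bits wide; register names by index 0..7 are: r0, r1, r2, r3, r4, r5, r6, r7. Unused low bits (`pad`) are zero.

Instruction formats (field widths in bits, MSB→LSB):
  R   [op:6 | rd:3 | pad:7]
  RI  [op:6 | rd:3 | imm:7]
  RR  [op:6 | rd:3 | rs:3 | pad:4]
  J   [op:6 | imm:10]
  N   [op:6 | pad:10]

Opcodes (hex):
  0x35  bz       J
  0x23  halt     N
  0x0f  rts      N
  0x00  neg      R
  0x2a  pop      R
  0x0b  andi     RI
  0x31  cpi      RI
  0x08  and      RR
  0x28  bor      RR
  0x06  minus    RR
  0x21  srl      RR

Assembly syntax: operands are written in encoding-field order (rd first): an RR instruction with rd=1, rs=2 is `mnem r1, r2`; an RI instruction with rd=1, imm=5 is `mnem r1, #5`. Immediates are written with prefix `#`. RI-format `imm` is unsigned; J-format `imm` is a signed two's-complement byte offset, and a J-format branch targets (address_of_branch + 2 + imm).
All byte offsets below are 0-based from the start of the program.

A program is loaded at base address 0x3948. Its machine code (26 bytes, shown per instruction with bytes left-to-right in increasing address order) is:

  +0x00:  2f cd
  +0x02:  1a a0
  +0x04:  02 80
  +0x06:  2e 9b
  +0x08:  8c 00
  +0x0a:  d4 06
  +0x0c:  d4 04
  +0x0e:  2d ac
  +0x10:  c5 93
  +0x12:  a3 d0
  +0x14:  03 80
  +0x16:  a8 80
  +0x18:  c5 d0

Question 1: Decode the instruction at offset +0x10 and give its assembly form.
@+10  big-endian(c5 93) = 0xc593
  op=0xc593>>10=0x31 ⇒ cpi (RI)
  rd: (w>>7)&0x7=0x3 → r3
  imm: (w>>0)&0x7f=0x13 → #19

cpi r3, #19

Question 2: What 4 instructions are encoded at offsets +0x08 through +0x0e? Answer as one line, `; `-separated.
halt; bz #6; bz #4; andi r3, #44

off 0x08: read 8c 00 as big → 0x8c00
  op=0x8c00>>10=0x23 ⇒ halt (N)
off 0x0a: read d4 06 as big → 0xd406
  op=0xd406>>10=0x35 ⇒ bz (J)
  [9:0] imm=6 = #6
off 0x0c: read d4 04 as big → 0xd404
  op=0xd404>>10=0x35 ⇒ bz (J)
  [9:0] imm=4 = #4
off 0x0e: read 2d ac as big → 0x2dac
  op=0x2dac>>10=0xb ⇒ andi (RI)
  [9:7] rd=3 = r3
  [6:0] imm=44 = #44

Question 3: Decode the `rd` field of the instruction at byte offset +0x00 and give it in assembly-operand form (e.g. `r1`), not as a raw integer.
r7

[00] 2f cd → 0x2fcd
  op=0x2fcd>>10=0xb ⇒ andi (RI)
  rd: (w>>7)&0x7=0x7 → r7
  imm: (w>>0)&0x7f=0x4d → #77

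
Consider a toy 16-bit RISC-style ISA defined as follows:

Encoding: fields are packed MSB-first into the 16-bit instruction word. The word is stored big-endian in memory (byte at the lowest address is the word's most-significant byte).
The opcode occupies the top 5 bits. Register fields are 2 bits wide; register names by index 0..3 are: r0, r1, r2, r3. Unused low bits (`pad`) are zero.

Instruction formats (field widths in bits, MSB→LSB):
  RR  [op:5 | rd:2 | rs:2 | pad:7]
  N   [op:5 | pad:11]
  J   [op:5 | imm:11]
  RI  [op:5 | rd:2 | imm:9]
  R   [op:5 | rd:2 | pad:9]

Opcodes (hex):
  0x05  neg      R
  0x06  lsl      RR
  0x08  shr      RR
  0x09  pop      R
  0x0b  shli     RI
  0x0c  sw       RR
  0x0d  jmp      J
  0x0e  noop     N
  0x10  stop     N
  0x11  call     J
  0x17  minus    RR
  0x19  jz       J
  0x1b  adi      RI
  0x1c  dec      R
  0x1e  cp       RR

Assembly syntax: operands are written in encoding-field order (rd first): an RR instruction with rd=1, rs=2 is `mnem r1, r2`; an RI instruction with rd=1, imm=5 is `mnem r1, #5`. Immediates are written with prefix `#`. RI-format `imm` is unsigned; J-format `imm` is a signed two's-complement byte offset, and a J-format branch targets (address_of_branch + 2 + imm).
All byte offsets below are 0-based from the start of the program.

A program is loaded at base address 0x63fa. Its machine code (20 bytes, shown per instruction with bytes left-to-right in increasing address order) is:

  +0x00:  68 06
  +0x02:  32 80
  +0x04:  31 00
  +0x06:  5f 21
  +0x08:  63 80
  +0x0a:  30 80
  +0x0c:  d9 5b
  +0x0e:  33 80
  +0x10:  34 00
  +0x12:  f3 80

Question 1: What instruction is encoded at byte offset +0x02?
lsl r1, r1

off 0x02: read 32 80 as big → 0x3280
  top 5b → 0x6 → lsl [RR]
  rd: (w>>9)&0x3=0x1 → r1
  rs: (w>>7)&0x3=0x1 → r1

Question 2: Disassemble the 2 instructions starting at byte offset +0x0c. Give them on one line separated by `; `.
adi r0, #347; lsl r1, r3

off 0x0c: read d9 5b as big → 0xd95b
  top 5b → 0x1b → adi [RI]
  [10:9] rd=0 = r0
  [8:0] imm=347 = #347
off 0x0e: read 33 80 as big → 0x3380
  top 5b → 0x6 → lsl [RR]
  [10:9] rd=1 = r1
  [8:7] rs=3 = r3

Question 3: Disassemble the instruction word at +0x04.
lsl r0, r2

[04] 31 00 → 0x3100
  op=0x3100>>11=0x6 ⇒ lsl (RR)
  rd: (w>>9)&0x3=0x0 → r0
  rs: (w>>7)&0x3=0x2 → r2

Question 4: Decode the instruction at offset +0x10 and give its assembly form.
lsl r2, r0

[10] 34 00 → 0x3400
  opcode bits[15:11]=0x6: lsl/RR
  rd@[10:9]=0x2 ⇒ r2
  rs@[8:7]=0x0 ⇒ r0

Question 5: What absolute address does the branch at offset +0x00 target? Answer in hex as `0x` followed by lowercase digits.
0x6402

@+00  big-endian(68 06) = 0x6806
  top 5b → 0xd → jmp [J]
  imm@[10:0]=0x6 ⇒ #6
  target = base 0x63fa + off 0x00 + 2 + imm 6 = 0x6402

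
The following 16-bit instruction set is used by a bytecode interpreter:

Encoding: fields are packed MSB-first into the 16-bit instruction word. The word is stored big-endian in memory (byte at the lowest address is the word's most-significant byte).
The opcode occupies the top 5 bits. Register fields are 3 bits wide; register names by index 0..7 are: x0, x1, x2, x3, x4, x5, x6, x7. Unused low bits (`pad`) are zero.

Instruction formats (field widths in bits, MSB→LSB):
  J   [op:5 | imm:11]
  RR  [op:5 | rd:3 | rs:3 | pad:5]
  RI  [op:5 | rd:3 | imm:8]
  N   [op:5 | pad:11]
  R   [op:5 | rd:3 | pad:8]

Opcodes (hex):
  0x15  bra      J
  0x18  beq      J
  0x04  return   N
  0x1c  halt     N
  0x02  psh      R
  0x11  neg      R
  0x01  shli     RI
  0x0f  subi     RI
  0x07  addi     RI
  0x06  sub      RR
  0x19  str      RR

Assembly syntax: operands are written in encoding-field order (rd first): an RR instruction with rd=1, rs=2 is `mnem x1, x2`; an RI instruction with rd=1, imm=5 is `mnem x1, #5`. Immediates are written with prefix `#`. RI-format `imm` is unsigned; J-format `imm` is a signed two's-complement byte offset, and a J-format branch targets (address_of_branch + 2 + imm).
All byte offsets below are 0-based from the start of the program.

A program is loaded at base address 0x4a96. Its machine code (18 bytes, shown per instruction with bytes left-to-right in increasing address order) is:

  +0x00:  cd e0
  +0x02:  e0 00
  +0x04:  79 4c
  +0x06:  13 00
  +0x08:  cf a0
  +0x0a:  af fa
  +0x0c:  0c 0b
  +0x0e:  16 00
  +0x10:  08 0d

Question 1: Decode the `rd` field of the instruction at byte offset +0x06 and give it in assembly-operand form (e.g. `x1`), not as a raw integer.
off 0x06: read 13 00 as big → 0x1300
  top 5b → 0x2 → psh [R]
  rd: (w>>8)&0x7=0x3 → x3

x3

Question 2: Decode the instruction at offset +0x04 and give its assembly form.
off 0x04: read 79 4c as big → 0x794c
  top 5b → 0xf → subi [RI]
  rd: (w>>8)&0x7=0x1 → x1
  imm: (w>>0)&0xff=0x4c → #76

subi x1, #76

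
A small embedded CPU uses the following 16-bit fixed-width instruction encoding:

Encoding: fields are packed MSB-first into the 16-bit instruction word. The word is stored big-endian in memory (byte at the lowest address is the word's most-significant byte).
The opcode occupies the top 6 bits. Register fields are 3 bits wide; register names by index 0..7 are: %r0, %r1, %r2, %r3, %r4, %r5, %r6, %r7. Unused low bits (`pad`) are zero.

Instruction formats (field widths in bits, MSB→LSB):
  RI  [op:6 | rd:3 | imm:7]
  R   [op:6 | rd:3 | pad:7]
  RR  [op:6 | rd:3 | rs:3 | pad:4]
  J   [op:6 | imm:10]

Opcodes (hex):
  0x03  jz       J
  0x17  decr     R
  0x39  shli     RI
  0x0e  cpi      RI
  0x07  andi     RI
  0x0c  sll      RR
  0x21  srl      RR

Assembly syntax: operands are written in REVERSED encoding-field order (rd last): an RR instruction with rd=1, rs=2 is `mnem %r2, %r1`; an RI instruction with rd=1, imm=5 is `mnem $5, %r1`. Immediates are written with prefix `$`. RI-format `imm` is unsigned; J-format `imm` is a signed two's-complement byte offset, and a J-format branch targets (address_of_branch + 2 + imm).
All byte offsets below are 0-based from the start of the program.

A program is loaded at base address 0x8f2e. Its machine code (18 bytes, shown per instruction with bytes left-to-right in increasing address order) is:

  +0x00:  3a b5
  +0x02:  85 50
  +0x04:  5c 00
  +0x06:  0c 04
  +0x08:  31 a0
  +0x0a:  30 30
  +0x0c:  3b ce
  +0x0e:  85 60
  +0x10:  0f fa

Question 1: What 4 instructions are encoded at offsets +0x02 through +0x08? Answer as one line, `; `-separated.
+0x02: 85 50 ⇒ word 0x8550 (big)
  op=0x8550>>10=0x21 ⇒ srl (RR)
  [9:7] rd=2 = %r2
  [6:4] rs=5 = %r5
+0x04: 5c 00 ⇒ word 0x5c00 (big)
  op=0x5c00>>10=0x17 ⇒ decr (R)
  [9:7] rd=0 = %r0
+0x06: 0c 04 ⇒ word 0x0c04 (big)
  op=0x0c04>>10=0x3 ⇒ jz (J)
  [9:0] imm=4 = $4
+0x08: 31 a0 ⇒ word 0x31a0 (big)
  op=0x31a0>>10=0xc ⇒ sll (RR)
  [9:7] rd=3 = %r3
  [6:4] rs=2 = %r2

srl %r5, %r2; decr %r0; jz $4; sll %r2, %r3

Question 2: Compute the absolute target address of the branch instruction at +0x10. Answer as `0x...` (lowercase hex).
0x8f3a

@+10  big-endian(0f fa) = 0x0ffa
  top 6b → 0x3 → jz [J]
  imm@[9:0]=0x3fa (s10→-6) ⇒ $-6
  target = base 0x8f2e + off 0x10 + 2 + imm -6 = 0x8f3a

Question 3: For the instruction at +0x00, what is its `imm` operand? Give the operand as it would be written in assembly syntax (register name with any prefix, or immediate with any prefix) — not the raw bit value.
@+00  big-endian(3a b5) = 0x3ab5
  top 6b → 0xe → cpi [RI]
  [9:7] rd=5 = %r5
  [6:0] imm=53 = $53

$53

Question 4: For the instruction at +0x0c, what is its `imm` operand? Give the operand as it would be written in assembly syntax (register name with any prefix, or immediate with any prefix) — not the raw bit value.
off 0x0c: read 3b ce as big → 0x3bce
  opcode bits[15:10]=0xe: cpi/RI
  rd@[9:7]=0x7 ⇒ %r7
  imm@[6:0]=0x4e ⇒ $78

$78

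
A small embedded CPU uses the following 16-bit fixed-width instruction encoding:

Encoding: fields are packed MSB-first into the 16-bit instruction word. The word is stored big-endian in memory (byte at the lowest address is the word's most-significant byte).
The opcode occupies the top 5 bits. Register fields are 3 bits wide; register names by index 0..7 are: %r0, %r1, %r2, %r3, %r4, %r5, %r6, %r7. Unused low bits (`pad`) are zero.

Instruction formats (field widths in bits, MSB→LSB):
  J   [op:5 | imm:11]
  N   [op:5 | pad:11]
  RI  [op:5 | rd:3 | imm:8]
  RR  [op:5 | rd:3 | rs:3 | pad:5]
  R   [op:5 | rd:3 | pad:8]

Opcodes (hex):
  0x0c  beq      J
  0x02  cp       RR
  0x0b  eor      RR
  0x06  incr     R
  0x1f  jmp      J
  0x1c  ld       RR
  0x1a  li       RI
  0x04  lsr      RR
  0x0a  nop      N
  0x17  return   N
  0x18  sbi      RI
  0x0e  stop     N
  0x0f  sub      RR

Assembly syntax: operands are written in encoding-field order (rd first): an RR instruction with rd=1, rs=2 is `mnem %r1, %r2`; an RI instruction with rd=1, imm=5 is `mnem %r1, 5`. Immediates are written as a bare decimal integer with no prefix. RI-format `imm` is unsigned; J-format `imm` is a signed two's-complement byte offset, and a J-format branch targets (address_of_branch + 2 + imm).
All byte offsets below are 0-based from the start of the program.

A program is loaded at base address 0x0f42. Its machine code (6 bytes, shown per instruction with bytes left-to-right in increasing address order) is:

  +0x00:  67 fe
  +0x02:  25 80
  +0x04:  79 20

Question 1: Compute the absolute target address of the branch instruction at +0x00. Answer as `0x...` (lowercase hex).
[00] 67 fe → 0x67fe
  top 5b → 0xc → beq [J]
  imm@[10:0]=0x7fe (s11→-2) ⇒ -2
  target = base 0x0f42 + off 0x00 + 2 + imm -2 = 0x0f42

0x0f42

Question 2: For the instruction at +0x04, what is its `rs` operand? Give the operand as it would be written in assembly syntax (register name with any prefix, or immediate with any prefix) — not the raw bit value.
%r1

off 0x04: read 79 20 as big → 0x7920
  top 5b → 0xf → sub [RR]
  [10:8] rd=1 = %r1
  [7:5] rs=1 = %r1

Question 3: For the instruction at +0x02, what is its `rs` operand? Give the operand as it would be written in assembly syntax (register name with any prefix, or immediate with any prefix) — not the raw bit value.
off 0x02: read 25 80 as big → 0x2580
  opcode bits[15:11]=0x4: lsr/RR
  rd@[10:8]=0x5 ⇒ %r5
  rs@[7:5]=0x4 ⇒ %r4

%r4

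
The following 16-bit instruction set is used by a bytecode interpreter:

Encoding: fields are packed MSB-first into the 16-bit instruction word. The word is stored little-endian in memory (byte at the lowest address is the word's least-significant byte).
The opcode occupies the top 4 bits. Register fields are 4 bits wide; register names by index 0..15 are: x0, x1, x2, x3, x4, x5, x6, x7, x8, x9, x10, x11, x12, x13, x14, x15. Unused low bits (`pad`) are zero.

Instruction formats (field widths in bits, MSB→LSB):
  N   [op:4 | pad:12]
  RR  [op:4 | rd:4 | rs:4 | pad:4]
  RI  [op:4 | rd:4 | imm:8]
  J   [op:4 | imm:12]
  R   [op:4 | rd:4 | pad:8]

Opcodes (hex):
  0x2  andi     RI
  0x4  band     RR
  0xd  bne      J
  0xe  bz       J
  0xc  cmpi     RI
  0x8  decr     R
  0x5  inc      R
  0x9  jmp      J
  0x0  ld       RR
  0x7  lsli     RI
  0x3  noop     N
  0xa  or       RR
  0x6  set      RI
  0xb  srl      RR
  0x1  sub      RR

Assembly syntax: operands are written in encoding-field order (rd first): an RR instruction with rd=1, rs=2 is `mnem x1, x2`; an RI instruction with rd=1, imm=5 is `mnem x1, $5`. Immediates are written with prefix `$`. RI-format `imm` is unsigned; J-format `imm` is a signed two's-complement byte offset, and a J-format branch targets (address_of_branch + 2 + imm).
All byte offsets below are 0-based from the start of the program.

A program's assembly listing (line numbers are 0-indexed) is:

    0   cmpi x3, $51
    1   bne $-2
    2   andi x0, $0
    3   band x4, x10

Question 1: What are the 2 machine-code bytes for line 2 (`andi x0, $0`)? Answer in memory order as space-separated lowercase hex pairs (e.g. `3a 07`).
line 2 (andi): pack op=0x2:4|rd=0:4|imm=0:8 = 0x2000; little→ 00 20

00 20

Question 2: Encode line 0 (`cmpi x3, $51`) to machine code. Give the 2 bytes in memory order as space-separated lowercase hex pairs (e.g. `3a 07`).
33 c3

line 0 (cmpi): pack op=0xc:4|rd=3:4|imm=51:8 = 0xc333; little→ 33 c3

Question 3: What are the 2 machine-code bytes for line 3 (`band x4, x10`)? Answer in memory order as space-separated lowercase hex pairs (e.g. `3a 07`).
a0 44

L3: band op=0x4:4|rd=4:4|rs=10:4|pad=0:4 ⇒ 0x44a0 ⇒ little a0 44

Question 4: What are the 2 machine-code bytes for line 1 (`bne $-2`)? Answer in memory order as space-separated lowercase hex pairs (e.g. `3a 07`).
fe df

L1: bne op=0xd:4|imm=-2:12 ⇒ 0xdffe ⇒ little fe df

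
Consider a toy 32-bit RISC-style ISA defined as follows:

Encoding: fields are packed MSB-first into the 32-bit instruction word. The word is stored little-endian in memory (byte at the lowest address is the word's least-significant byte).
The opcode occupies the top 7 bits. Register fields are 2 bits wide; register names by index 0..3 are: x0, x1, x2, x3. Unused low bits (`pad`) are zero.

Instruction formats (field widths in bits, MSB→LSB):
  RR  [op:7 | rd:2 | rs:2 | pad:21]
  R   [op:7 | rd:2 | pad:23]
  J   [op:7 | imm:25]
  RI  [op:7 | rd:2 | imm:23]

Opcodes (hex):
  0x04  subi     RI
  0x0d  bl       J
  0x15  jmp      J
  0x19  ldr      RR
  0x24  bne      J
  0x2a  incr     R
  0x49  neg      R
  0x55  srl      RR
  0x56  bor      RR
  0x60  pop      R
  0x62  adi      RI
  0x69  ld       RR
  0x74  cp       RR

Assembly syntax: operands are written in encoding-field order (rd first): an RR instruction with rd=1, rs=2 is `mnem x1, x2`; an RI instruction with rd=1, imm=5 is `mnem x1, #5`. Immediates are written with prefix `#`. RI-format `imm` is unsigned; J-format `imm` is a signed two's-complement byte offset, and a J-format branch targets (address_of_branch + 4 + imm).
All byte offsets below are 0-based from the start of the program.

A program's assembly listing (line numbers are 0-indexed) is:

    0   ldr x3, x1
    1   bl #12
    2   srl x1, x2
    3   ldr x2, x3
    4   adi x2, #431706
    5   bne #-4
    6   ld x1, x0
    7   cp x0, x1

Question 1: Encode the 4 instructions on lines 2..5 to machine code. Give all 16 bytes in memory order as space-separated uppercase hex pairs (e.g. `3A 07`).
line 2 (srl): pack op=0x55:7|rd=1:2|rs=2:2|pad=0:21 = 0xaac00000; little→ 00 00 c0 aa
line 3 (ldr): pack op=0x19:7|rd=2:2|rs=3:2|pad=0:21 = 0x33600000; little→ 00 00 60 33
line 4 (adi): pack op=0x62:7|rd=2:2|imm=431706:23 = 0xc506965a; little→ 5a 96 06 c5
line 5 (bne): pack op=0x24:7|imm=-4:25 = 0x49fffffc; little→ fc ff ff 49

00 00 C0 AA 00 00 60 33 5A 96 06 C5 FC FF FF 49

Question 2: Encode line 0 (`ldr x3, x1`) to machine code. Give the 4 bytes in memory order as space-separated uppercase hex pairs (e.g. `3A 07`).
line 0 (ldr): pack op=0x19:7|rd=3:2|rs=1:2|pad=0:21 = 0x33a00000; little→ 00 00 a0 33

00 00 A0 33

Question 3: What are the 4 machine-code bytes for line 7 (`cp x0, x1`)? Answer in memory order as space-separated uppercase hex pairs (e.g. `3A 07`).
L7: cp op=0x74:7|rd=0:2|rs=1:2|pad=0:21 ⇒ 0xe8200000 ⇒ little 00 00 20 e8

00 00 20 E8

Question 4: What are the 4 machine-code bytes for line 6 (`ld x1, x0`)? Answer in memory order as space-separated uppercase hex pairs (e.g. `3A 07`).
00 00 80 D2

L6: ld op=0x69:7|rd=1:2|rs=0:2|pad=0:21 ⇒ 0xd2800000 ⇒ little 00 00 80 d2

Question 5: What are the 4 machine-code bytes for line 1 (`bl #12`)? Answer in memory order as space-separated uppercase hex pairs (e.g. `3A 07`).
0C 00 00 1A

1. bl fields op=0xd:7|imm=12:25 → word 1a00000ch → 0c 00 00 1a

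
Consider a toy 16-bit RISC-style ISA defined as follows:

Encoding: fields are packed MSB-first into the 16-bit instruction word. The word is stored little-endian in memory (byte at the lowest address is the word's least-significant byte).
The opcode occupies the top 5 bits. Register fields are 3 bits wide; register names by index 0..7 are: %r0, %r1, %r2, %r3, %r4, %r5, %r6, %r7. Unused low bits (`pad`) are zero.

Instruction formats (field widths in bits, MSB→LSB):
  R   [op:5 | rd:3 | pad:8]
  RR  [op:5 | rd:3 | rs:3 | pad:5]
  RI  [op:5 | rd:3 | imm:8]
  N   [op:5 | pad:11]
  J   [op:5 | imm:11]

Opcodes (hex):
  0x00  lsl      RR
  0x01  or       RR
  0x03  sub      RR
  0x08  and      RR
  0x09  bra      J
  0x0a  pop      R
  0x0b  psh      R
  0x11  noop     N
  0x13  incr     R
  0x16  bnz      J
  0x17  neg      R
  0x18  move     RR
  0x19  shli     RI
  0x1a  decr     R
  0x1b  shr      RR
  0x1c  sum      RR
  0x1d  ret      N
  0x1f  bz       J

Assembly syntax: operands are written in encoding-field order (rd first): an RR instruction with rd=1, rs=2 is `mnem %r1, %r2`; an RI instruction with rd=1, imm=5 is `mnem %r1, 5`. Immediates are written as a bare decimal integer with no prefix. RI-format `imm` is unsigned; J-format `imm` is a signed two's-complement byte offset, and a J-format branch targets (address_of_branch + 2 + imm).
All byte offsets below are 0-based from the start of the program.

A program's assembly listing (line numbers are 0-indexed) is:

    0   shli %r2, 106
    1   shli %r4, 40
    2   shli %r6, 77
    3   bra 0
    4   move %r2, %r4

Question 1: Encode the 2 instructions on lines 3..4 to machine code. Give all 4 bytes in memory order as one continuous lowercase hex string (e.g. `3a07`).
line 3 (bra): pack op=0x9:5|imm=0:11 = 0x4800; little→ 00 48
line 4 (move): pack op=0x18:5|rd=2:3|rs=4:3|pad=0:5 = 0xc280; little→ 80 c2

004880c2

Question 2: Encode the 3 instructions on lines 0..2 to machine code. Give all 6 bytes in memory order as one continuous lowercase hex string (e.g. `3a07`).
line 0 (shli): pack op=0x19:5|rd=2:3|imm=106:8 = 0xca6a; little→ 6a ca
line 1 (shli): pack op=0x19:5|rd=4:3|imm=40:8 = 0xcc28; little→ 28 cc
line 2 (shli): pack op=0x19:5|rd=6:3|imm=77:8 = 0xce4d; little→ 4d ce

6aca28cc4dce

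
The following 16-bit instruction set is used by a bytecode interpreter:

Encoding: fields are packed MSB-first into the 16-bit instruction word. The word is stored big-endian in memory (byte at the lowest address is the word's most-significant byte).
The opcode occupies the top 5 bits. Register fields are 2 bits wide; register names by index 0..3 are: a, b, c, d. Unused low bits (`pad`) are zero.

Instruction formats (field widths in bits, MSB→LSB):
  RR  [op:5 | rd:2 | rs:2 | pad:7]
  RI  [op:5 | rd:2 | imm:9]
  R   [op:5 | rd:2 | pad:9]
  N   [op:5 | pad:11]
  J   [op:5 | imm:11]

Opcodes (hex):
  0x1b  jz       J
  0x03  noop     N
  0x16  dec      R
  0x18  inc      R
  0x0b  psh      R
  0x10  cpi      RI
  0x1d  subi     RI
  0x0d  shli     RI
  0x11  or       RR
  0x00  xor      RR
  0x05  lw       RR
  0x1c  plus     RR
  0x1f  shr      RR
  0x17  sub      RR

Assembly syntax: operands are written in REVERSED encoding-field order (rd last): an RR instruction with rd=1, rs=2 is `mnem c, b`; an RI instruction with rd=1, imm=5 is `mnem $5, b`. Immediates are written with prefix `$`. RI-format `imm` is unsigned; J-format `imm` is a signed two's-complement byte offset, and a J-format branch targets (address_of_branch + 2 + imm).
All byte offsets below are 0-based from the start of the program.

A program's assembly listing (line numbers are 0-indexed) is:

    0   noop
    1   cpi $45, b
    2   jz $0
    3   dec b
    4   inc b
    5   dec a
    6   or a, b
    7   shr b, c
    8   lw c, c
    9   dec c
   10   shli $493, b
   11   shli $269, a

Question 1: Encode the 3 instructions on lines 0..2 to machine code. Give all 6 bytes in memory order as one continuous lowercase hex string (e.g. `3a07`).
L0: noop op=0x3:5|pad=0:11 ⇒ 0x1800 ⇒ big 18 00
L1: cpi op=0x10:5|rd=1:2|imm=45:9 ⇒ 0x822d ⇒ big 82 2d
L2: jz op=0x1b:5|imm=0:11 ⇒ 0xd800 ⇒ big d8 00

1800822dd800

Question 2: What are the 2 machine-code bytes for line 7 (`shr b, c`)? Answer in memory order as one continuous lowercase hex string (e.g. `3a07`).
fc80

7. shr fields op=0x1f:5|rd=2:2|rs=1:2|pad=0:7 → word fc80h → fc 80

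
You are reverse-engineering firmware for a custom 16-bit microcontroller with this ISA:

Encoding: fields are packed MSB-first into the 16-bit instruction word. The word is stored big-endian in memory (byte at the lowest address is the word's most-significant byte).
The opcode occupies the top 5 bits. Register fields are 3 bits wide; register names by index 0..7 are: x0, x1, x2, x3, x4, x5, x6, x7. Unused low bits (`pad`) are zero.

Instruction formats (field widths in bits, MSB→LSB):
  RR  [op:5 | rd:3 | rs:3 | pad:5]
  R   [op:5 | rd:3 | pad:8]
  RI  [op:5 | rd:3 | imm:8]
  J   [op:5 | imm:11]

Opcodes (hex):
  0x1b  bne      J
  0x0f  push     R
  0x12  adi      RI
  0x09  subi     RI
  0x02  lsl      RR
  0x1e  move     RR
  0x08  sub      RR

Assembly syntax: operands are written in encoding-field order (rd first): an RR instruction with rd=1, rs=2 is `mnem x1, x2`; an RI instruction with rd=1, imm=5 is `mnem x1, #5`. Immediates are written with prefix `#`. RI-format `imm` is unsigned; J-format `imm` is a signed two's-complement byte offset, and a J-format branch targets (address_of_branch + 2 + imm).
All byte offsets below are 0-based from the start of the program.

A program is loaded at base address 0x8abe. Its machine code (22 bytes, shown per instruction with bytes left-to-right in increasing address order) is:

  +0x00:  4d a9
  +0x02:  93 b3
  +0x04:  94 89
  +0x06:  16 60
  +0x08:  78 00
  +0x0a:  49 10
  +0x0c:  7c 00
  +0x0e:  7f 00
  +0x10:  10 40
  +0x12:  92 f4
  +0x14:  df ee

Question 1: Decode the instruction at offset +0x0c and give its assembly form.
push x4

off 0x0c: read 7c 00 as big → 0x7c00
  opcode bits[15:11]=0xf: push/R
  rd: (w>>8)&0x7=0x4 → x4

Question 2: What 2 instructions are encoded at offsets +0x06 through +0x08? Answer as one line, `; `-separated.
[06] 16 60 → 0x1660
  op=0x1660>>11=0x2 ⇒ lsl (RR)
  rd@[10:8]=0x6 ⇒ x6
  rs@[7:5]=0x3 ⇒ x3
[08] 78 00 → 0x7800
  op=0x7800>>11=0xf ⇒ push (R)
  rd@[10:8]=0x0 ⇒ x0

lsl x6, x3; push x0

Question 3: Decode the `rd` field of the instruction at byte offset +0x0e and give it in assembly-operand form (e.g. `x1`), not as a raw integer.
[0e] 7f 00 → 0x7f00
  top 5b → 0xf → push [R]
  rd: (w>>8)&0x7=0x7 → x7

x7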